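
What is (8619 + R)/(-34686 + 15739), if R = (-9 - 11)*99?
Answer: -6639/18947 ≈ -0.35040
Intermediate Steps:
R = -1980 (R = -20*99 = -1980)
(8619 + R)/(-34686 + 15739) = (8619 - 1980)/(-34686 + 15739) = 6639/(-18947) = 6639*(-1/18947) = -6639/18947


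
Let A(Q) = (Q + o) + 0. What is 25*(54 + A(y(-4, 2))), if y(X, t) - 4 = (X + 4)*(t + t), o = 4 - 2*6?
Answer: 1250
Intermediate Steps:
o = -8 (o = 4 - 12 = -8)
y(X, t) = 4 + 2*t*(4 + X) (y(X, t) = 4 + (X + 4)*(t + t) = 4 + (4 + X)*(2*t) = 4 + 2*t*(4 + X))
A(Q) = -8 + Q (A(Q) = (Q - 8) + 0 = (-8 + Q) + 0 = -8 + Q)
25*(54 + A(y(-4, 2))) = 25*(54 + (-8 + (4 + 8*2 + 2*(-4)*2))) = 25*(54 + (-8 + (4 + 16 - 16))) = 25*(54 + (-8 + 4)) = 25*(54 - 4) = 25*50 = 1250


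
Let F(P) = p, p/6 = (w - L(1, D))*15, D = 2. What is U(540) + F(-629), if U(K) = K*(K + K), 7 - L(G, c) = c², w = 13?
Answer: 584100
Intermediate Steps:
L(G, c) = 7 - c²
U(K) = 2*K² (U(K) = K*(2*K) = 2*K²)
p = 900 (p = 6*((13 - (7 - 1*2²))*15) = 6*((13 - (7 - 1*4))*15) = 6*((13 - (7 - 4))*15) = 6*((13 - 1*3)*15) = 6*((13 - 3)*15) = 6*(10*15) = 6*150 = 900)
F(P) = 900
U(540) + F(-629) = 2*540² + 900 = 2*291600 + 900 = 583200 + 900 = 584100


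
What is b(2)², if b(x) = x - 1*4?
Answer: 4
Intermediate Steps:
b(x) = -4 + x (b(x) = x - 4 = -4 + x)
b(2)² = (-4 + 2)² = (-2)² = 4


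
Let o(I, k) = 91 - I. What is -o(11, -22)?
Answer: -80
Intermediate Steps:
-o(11, -22) = -(91 - 1*11) = -(91 - 11) = -1*80 = -80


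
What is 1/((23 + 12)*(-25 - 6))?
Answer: -1/1085 ≈ -0.00092166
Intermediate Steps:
1/((23 + 12)*(-25 - 6)) = 1/(35*(-31)) = 1/(-1085) = -1/1085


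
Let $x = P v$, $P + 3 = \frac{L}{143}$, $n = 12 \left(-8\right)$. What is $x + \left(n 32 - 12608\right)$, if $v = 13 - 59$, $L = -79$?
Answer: $- \frac{2218872}{143} \approx -15517.0$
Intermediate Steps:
$n = -96$
$P = - \frac{508}{143}$ ($P = -3 - \frac{79}{143} = - \frac{508}{143} \approx -3.5524$)
$v = -46$ ($v = 13 - 59 = -46$)
$x = \frac{23368}{143}$ ($x = \left(- \frac{508}{143}\right) \left(-46\right) = \frac{23368}{143} \approx 163.41$)
$x + \left(n 32 - 12608\right) = \frac{23368}{143} - 15680 = - \frac{2218872}{143}$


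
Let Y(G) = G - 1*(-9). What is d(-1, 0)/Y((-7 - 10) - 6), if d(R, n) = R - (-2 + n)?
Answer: -1/14 ≈ -0.071429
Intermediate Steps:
Y(G) = 9 + G (Y(G) = G + 9 = 9 + G)
d(R, n) = 2 + R - n (d(R, n) = R + (2 - n) = 2 + R - n)
d(-1, 0)/Y((-7 - 10) - 6) = (2 - 1 - 1*0)/(9 + ((-7 - 10) - 6)) = (2 - 1 + 0)/(9 + (-17 - 6)) = 1/(9 - 23) = 1/(-14) = 1*(-1/14) = -1/14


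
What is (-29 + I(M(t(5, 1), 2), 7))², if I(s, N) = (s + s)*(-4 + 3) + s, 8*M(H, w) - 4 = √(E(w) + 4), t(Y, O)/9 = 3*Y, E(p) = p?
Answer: (236 + √6)²/64 ≈ 888.41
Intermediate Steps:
t(Y, O) = 27*Y (t(Y, O) = 9*(3*Y) = 27*Y)
M(H, w) = ½ + √(4 + w)/8 (M(H, w) = ½ + √(w + 4)/8 = ½ + √(4 + w)/8)
I(s, N) = -s (I(s, N) = (2*s)*(-1) + s = -2*s + s = -s)
(-29 + I(M(t(5, 1), 2), 7))² = (-29 - (½ + √(4 + 2)/8))² = (-29 - (½ + √6/8))² = (-29 + (-½ - √6/8))² = (-59/2 - √6/8)²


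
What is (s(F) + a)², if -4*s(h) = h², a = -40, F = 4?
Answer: 1936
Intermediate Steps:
s(h) = -h²/4
(s(F) + a)² = (-¼*4² - 40)² = (-¼*16 - 40)² = (-4 - 40)² = (-44)² = 1936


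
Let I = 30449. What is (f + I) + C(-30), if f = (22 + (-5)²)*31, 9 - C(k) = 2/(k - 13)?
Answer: 1372347/43 ≈ 31915.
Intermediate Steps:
C(k) = 9 - 2/(-13 + k) (C(k) = 9 - 2/(k - 13) = 9 - 2/(-13 + k))
f = 1457 (f = (22 + 25)*31 = 47*31 = 1457)
(f + I) + C(-30) = (1457 + 30449) + (-119 + 9*(-30))/(-13 - 30) = 31906 + (-119 - 270)/(-43) = 31906 - 1/43*(-389) = 31906 + 389/43 = 1372347/43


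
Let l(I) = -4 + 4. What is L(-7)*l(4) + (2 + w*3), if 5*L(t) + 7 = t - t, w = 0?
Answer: 2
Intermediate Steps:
l(I) = 0
L(t) = -7/5 (L(t) = -7/5 + (t - t)/5 = -7/5 + (1/5)*0 = -7/5 + 0 = -7/5)
L(-7)*l(4) + (2 + w*3) = -7/5*0 + (2 + 0*3) = 0 + (2 + 0) = 0 + 2 = 2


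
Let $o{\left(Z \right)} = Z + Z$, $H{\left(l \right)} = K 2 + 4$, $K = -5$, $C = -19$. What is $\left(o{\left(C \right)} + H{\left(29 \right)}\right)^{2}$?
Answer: $1936$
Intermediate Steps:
$H{\left(l \right)} = -6$ ($H{\left(l \right)} = \left(-5\right) 2 + 4 = -10 + 4 = -6$)
$o{\left(Z \right)} = 2 Z$
$\left(o{\left(C \right)} + H{\left(29 \right)}\right)^{2} = \left(2 \left(-19\right) - 6\right)^{2} = \left(-38 - 6\right)^{2} = \left(-44\right)^{2} = 1936$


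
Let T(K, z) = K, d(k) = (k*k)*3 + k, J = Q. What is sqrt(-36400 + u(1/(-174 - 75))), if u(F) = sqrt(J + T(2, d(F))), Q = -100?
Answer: sqrt(-36400 + 7*I*sqrt(2)) ≈ 0.026 + 190.79*I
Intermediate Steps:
J = -100
d(k) = k + 3*k**2 (d(k) = k**2*3 + k = 3*k**2 + k = k + 3*k**2)
u(F) = 7*I*sqrt(2) (u(F) = sqrt(-100 + 2) = sqrt(-98) = 7*I*sqrt(2))
sqrt(-36400 + u(1/(-174 - 75))) = sqrt(-36400 + 7*I*sqrt(2))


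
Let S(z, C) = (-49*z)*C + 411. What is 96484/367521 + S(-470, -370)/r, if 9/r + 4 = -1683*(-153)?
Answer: -268784622965146433/1102563 ≈ -2.4378e+11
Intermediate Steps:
S(z, C) = 411 - 49*C*z (S(z, C) = -49*C*z + 411 = 411 - 49*C*z)
r = 9/257495 (r = 9/(-4 - 1683*(-153)) = 9/(-4 + 257499) = 9/257495 ≈ 3.4952e-5)
96484/367521 + S(-470, -370)/r = 96484/367521 + (411 - 49*(-370)*(-470))/(9/257495) = 96484*(1/367521) + (411 - 8521100)*(257495/9) = 96484/367521 - 8520689*257495/9 = 96484/367521 - 2194034814055/9 = -268784622965146433/1102563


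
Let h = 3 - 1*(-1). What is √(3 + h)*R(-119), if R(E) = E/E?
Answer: √7 ≈ 2.6458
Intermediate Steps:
h = 4 (h = 3 + 1 = 4)
R(E) = 1
√(3 + h)*R(-119) = √(3 + 4)*1 = √7*1 = √7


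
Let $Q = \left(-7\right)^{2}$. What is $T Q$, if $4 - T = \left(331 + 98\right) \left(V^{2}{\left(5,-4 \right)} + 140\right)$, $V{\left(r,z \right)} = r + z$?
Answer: $-2963765$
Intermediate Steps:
$T = -60485$ ($T = 4 - \left(331 + 98\right) \left(\left(5 - 4\right)^{2} + 140\right) = 4 - 429 \left(1^{2} + 140\right) = 4 - 429 \left(1 + 140\right) = 4 - 429 \cdot 141 = 4 - 60489 = -60485$)
$Q = 49$
$T Q = \left(-60485\right) 49 = -2963765$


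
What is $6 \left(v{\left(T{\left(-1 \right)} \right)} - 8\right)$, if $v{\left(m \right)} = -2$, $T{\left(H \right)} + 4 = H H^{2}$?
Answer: $-60$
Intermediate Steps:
$T{\left(H \right)} = -4 + H^{3}$ ($T{\left(H \right)} = -4 + H H^{2} = -4 + H^{3}$)
$6 \left(v{\left(T{\left(-1 \right)} \right)} - 8\right) = 6 \left(-2 - 8\right) = 6 \left(-10\right) = -60$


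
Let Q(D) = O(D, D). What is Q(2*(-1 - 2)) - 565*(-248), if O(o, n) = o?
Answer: 140114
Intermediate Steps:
Q(D) = D
Q(2*(-1 - 2)) - 565*(-248) = 2*(-1 - 2) - 565*(-248) = 2*(-3) + 140120 = -6 + 140120 = 140114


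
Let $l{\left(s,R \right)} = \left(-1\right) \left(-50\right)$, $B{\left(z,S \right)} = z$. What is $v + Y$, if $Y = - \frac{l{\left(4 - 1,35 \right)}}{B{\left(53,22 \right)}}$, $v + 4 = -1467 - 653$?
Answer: $- \frac{112622}{53} \approx -2124.9$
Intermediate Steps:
$l{\left(s,R \right)} = 50$
$v = -2124$ ($v = -4 - 2120 = -2124$)
$Y = - \frac{50}{53} \approx -0.9434$
$v + Y = -2124 - \frac{50}{53} = - \frac{112622}{53}$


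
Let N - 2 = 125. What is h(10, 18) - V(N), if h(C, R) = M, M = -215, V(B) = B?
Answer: -342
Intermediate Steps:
N = 127 (N = 2 + 125 = 127)
h(C, R) = -215
h(10, 18) - V(N) = -215 - 1*127 = -215 - 127 = -342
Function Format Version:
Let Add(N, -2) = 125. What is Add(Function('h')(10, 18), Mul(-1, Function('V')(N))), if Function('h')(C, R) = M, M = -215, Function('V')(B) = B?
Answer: -342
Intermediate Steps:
N = 127 (N = Add(2, 125) = 127)
Function('h')(C, R) = -215
Add(Function('h')(10, 18), Mul(-1, Function('V')(N))) = Add(-215, Mul(-1, 127)) = Add(-215, -127) = -342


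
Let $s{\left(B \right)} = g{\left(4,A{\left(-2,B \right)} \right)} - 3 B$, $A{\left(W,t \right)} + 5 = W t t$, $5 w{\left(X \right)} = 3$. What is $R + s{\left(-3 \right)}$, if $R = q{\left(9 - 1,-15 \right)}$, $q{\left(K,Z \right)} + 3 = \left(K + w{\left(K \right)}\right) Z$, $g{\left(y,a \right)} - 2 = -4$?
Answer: $-125$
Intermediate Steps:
$w{\left(X \right)} = \frac{3}{5}$ ($w{\left(X \right)} = \frac{1}{5} \cdot 3 = \frac{3}{5}$)
$A{\left(W,t \right)} = -5 + W t^{2}$ ($A{\left(W,t \right)} = -5 + W t t = -5 + W t^{2}$)
$g{\left(y,a \right)} = -2$ ($g{\left(y,a \right)} = 2 - 4 = -2$)
$s{\left(B \right)} = -2 - 3 B$
$q{\left(K,Z \right)} = -3 + Z \left(\frac{3}{5} + K\right)$ ($q{\left(K,Z \right)} = -3 + \left(K + \frac{3}{5}\right) Z = -3 + \left(\frac{3}{5} + K\right) Z = -3 + Z \left(\frac{3}{5} + K\right)$)
$R = -132$ ($R = -3 + \frac{3}{5} \left(-15\right) + \left(9 - 1\right) \left(-15\right) = -3 - 9 + \left(9 - 1\right) \left(-15\right) = -3 - 9 + 8 \left(-15\right) = -3 - 9 - 120 = -132$)
$R + s{\left(-3 \right)} = -132 - -7 = -132 + \left(-2 + 9\right) = -132 + 7 = -125$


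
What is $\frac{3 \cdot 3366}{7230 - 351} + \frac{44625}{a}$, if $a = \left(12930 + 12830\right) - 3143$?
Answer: $\frac{8497807}{2469561} \approx 3.441$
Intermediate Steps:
$a = 22617$ ($a = 25760 - 3143 = 22617$)
$\frac{3 \cdot 3366}{7230 - 351} + \frac{44625}{a} = \frac{3 \cdot 3366}{7230 - 351} + \frac{44625}{22617} = \frac{10098}{7230 - 351} + 44625 \cdot \frac{1}{22617} = \frac{10098}{6879} + \frac{2125}{1077} = 10098 \cdot \frac{1}{6879} + \frac{2125}{1077} = \frac{3366}{2293} + \frac{2125}{1077} = \frac{8497807}{2469561}$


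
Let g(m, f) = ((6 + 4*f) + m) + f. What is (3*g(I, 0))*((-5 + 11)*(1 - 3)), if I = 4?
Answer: -360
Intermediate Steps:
g(m, f) = 6 + m + 5*f (g(m, f) = (6 + m + 4*f) + f = 6 + m + 5*f)
(3*g(I, 0))*((-5 + 11)*(1 - 3)) = (3*(6 + 4 + 5*0))*((-5 + 11)*(1 - 3)) = (3*(6 + 4 + 0))*(6*(-2)) = (3*10)*(-12) = 30*(-12) = -360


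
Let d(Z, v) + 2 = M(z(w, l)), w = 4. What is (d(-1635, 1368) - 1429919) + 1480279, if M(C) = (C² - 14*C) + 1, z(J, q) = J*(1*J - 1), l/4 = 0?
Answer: 50335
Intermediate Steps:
l = 0 (l = 4*0 = 0)
z(J, q) = J*(-1 + J) (z(J, q) = J*(J - 1) = J*(-1 + J))
M(C) = 1 + C² - 14*C
d(Z, v) = -25 (d(Z, v) = -2 + (1 + (4*(-1 + 4))² - 56*(-1 + 4)) = -2 + (1 + (4*3)² - 56*3) = -2 + (1 + 12² - 14*12) = -2 + (1 + 144 - 168) = -2 - 23 = -25)
(d(-1635, 1368) - 1429919) + 1480279 = (-25 - 1429919) + 1480279 = -1429944 + 1480279 = 50335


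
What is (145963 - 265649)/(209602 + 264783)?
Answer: -119686/474385 ≈ -0.25230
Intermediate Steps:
(145963 - 265649)/(209602 + 264783) = -119686/474385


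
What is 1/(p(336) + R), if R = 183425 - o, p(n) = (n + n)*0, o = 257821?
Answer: -1/74396 ≈ -1.3442e-5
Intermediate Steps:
p(n) = 0 (p(n) = (2*n)*0 = 0)
R = -74396 (R = 183425 - 1*257821 = 183425 - 257821 = -74396)
1/(p(336) + R) = 1/(0 - 74396) = 1/(-74396) = -1/74396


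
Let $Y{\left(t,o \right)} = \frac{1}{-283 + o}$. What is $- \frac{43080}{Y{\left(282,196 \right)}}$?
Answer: $3747960$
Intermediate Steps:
$- \frac{43080}{Y{\left(282,196 \right)}} = - \frac{43080}{\frac{1}{-283 + 196}} = - \frac{43080}{\frac{1}{-87}} = - \frac{43080}{- \frac{1}{87}} = \left(-43080\right) \left(-87\right) = 3747960$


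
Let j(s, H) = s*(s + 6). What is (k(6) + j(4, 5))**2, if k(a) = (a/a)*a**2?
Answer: 5776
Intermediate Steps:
k(a) = a**2 (k(a) = 1*a**2 = a**2)
j(s, H) = s*(6 + s)
(k(6) + j(4, 5))**2 = (6**2 + 4*(6 + 4))**2 = (36 + 4*10)**2 = (36 + 40)**2 = 76**2 = 5776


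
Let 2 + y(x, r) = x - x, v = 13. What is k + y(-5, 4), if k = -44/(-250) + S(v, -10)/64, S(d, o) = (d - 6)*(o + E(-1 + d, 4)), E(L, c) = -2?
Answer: -6273/2000 ≈ -3.1365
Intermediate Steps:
y(x, r) = -2 (y(x, r) = -2 + (x - x) = -2 + 0 = -2)
S(d, o) = (-6 + d)*(-2 + o) (S(d, o) = (d - 6)*(o - 2) = (-6 + d)*(-2 + o))
k = -2273/2000 (k = -44/(-250) + (12 - 6*(-10) - 2*13 + 13*(-10))/64 = -44*(-1/250) + (12 + 60 - 26 - 130)*(1/64) = 22/125 - 84*1/64 = 22/125 - 21/16 = -2273/2000 ≈ -1.1365)
k + y(-5, 4) = -2273/2000 - 2 = -6273/2000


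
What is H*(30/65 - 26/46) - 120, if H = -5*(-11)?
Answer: -37585/299 ≈ -125.70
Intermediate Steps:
H = 55
H*(30/65 - 26/46) - 120 = 55*(30/65 - 26/46) - 120 = 55*(30*(1/65) - 26*1/46) - 120 = 55*(6/13 - 13/23) - 120 = 55*(-31/299) - 120 = -1705/299 - 120 = -37585/299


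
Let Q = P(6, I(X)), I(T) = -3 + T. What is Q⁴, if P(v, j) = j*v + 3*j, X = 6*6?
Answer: 7780827681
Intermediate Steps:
X = 36
P(v, j) = 3*j + j*v
Q = 297 (Q = (-3 + 36)*(3 + 6) = 33*9 = 297)
Q⁴ = 297⁴ = 7780827681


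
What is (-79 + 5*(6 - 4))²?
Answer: 4761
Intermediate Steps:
(-79 + 5*(6 - 4))² = (-79 + 5*2)² = (-79 + 10)² = (-69)² = 4761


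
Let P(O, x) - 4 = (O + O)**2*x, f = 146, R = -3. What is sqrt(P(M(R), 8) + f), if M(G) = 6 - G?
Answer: sqrt(2742) ≈ 52.364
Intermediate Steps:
P(O, x) = 4 + 4*x*O**2 (P(O, x) = 4 + (O + O)**2*x = 4 + (2*O)**2*x = 4 + (4*O**2)*x = 4 + 4*x*O**2)
sqrt(P(M(R), 8) + f) = sqrt((4 + 4*8*(6 - 1*(-3))**2) + 146) = sqrt((4 + 4*8*(6 + 3)**2) + 146) = sqrt((4 + 4*8*9**2) + 146) = sqrt((4 + 4*8*81) + 146) = sqrt((4 + 2592) + 146) = sqrt(2596 + 146) = sqrt(2742)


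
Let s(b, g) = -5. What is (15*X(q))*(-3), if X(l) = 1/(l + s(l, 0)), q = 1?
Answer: 45/4 ≈ 11.250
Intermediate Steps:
X(l) = 1/(-5 + l) (X(l) = 1/(l - 5) = 1/(-5 + l))
(15*X(q))*(-3) = (15/(-5 + 1))*(-3) = (15/(-4))*(-3) = (15*(-¼))*(-3) = -15/4*(-3) = 45/4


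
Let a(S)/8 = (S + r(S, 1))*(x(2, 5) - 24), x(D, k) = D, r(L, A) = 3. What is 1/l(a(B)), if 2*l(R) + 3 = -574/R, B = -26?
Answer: -4048/6359 ≈ -0.63658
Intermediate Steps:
a(S) = -528 - 176*S (a(S) = 8*((S + 3)*(2 - 24)) = 8*((3 + S)*(-22)) = 8*(-66 - 22*S) = -528 - 176*S)
l(R) = -3/2 - 287/R (l(R) = -3/2 + (-574/R)/2 = -3/2 - 287/R)
1/l(a(B)) = 1/(-3/2 - 287/(-528 - 176*(-26))) = 1/(-3/2 - 287/(-528 + 4576)) = 1/(-3/2 - 287/4048) = 1/(-6359/4048) = -4048/6359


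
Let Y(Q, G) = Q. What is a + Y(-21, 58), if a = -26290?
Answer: -26311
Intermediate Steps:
a + Y(-21, 58) = -26290 - 21 = -26311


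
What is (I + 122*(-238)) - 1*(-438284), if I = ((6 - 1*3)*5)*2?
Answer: 409278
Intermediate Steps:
I = 30 (I = ((6 - 3)*5)*2 = (3*5)*2 = 15*2 = 30)
(I + 122*(-238)) - 1*(-438284) = (30 + 122*(-238)) - 1*(-438284) = (30 - 29036) + 438284 = -29006 + 438284 = 409278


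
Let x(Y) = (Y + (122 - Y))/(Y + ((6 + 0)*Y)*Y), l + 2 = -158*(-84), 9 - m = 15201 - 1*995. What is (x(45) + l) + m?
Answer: -11304643/12195 ≈ -926.99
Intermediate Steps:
m = -14197 (m = 9 - (15201 - 1*995) = 9 - (15201 - 995) = 9 - 1*14206 = 9 - 14206 = -14197)
l = 13270 (l = -2 - 158*(-84) = -2 + 13272 = 13270)
x(Y) = 122/(Y + 6*Y²) (x(Y) = 122/(Y + (6*Y)*Y) = 122/(Y + 6*Y²))
(x(45) + l) + m = (122/(45*(1 + 6*45)) + 13270) - 14197 = (122*(1/45)/(1 + 270) + 13270) - 14197 = (122*(1/45)/271 + 13270) - 14197 = (122*(1/45)*(1/271) + 13270) - 14197 = (122/12195 + 13270) - 14197 = 161827772/12195 - 14197 = -11304643/12195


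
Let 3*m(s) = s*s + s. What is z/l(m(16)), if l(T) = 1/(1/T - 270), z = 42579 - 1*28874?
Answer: -1006454085/272 ≈ -3.7002e+6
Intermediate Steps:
m(s) = s/3 + s²/3 (m(s) = (s*s + s)/3 = (s² + s)/3 = (s + s²)/3 = s/3 + s²/3)
z = 13705 (z = 42579 - 28874 = 13705)
l(T) = 1/(-270 + 1/T)
z/l(m(16)) = 13705/((-(⅓)*16*(1 + 16)/(-1 + 270*((⅓)*16*(1 + 16))))) = 13705/((-(⅓)*16*17/(-1 + 270*((⅓)*16*17)))) = 13705/((-1*272/3/(-1 + 270*(272/3)))) = 13705/((-1*272/3/(-1 + 24480))) = 13705/((-1*272/3/24479)) = 13705/((-1*272/3*1/24479)) = 13705/(-272/73437) = 13705*(-73437/272) = -1006454085/272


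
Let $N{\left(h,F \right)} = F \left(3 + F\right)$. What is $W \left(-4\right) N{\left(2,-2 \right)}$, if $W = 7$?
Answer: $56$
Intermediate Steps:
$W \left(-4\right) N{\left(2,-2 \right)} = 7 \left(-4\right) \left(- 2 \left(3 - 2\right)\right) = - 28 \left(\left(-2\right) 1\right) = \left(-28\right) \left(-2\right) = 56$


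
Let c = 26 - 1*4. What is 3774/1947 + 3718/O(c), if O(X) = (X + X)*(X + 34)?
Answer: 250577/72688 ≈ 3.4473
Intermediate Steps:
c = 22 (c = 26 - 4 = 22)
O(X) = 2*X*(34 + X) (O(X) = (2*X)*(34 + X) = 2*X*(34 + X))
3774/1947 + 3718/O(c) = 3774/1947 + 3718/((2*22*(34 + 22))) = 3774*(1/1947) + 3718/((2*22*56)) = 1258/649 + 3718/2464 = 1258/649 + 3718*(1/2464) = 1258/649 + 169/112 = 250577/72688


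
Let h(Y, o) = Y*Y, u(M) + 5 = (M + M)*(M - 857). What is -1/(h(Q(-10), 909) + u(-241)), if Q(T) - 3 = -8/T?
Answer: -25/13231136 ≈ -1.8895e-6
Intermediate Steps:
Q(T) = 3 - 8/T
u(M) = -5 + 2*M*(-857 + M) (u(M) = -5 + (M + M)*(M - 857) = -5 + (2*M)*(-857 + M) = -5 + 2*M*(-857 + M))
h(Y, o) = Y**2
-1/(h(Q(-10), 909) + u(-241)) = -1/((3 - 8/(-10))**2 + (-5 - 1714*(-241) + 2*(-241)**2)) = -1/((3 - 8*(-1/10))**2 + (-5 + 413074 + 2*58081)) = -1/((3 + 4/5)**2 + (-5 + 413074 + 116162)) = -1/((19/5)**2 + 529231) = -1/(361/25 + 529231) = -1/13231136/25 = -1*25/13231136 = -25/13231136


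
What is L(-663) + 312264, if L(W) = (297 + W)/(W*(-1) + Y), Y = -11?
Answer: 101797881/326 ≈ 3.1226e+5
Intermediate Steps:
L(W) = (297 + W)/(-11 - W) (L(W) = (297 + W)/(W*(-1) - 11) = (297 + W)/(-W - 11) = (297 + W)/(-11 - W))
L(-663) + 312264 = (-297 - 1*(-663))/(11 - 663) + 312264 = (-297 + 663)/(-652) + 312264 = -1/652*366 + 312264 = -183/326 + 312264 = 101797881/326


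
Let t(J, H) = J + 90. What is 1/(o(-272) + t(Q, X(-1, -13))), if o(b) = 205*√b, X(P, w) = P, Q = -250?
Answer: -2/143205 - 41*I*√17/572820 ≈ -1.3966e-5 - 0.00029511*I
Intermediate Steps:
t(J, H) = 90 + J
1/(o(-272) + t(Q, X(-1, -13))) = 1/(205*√(-272) + (90 - 250)) = 1/(205*(4*I*√17) - 160) = 1/(820*I*√17 - 160) = 1/(-160 + 820*I*√17)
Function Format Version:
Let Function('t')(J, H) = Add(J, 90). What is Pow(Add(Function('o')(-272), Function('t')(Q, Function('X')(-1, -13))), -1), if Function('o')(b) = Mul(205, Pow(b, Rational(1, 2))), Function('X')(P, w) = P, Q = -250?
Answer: Add(Rational(-2, 143205), Mul(Rational(-41, 572820), I, Pow(17, Rational(1, 2)))) ≈ Add(-1.3966e-5, Mul(-0.00029511, I))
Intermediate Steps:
Function('t')(J, H) = Add(90, J)
Pow(Add(Function('o')(-272), Function('t')(Q, Function('X')(-1, -13))), -1) = Pow(Add(Mul(205, Pow(-272, Rational(1, 2))), Add(90, -250)), -1) = Pow(Add(Mul(205, Mul(4, I, Pow(17, Rational(1, 2)))), -160), -1) = Pow(Add(Mul(820, I, Pow(17, Rational(1, 2))), -160), -1) = Pow(Add(-160, Mul(820, I, Pow(17, Rational(1, 2)))), -1)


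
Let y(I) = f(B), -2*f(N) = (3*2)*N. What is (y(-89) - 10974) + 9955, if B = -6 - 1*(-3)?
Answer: -1010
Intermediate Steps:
B = -3 (B = -6 + 3 = -3)
f(N) = -3*N (f(N) = -3*2*N/2 = -3*N)
y(I) = 9 (y(I) = -3*(-3) = 9)
(y(-89) - 10974) + 9955 = (9 - 10974) + 9955 = -10965 + 9955 = -1010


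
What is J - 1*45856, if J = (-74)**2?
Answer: -40380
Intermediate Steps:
J = 5476
J - 1*45856 = 5476 - 1*45856 = 5476 - 45856 = -40380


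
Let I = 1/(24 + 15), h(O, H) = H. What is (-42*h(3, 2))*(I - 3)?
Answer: 3248/13 ≈ 249.85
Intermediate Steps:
I = 1/39 ≈ 0.025641
(-42*h(3, 2))*(I - 3) = (-42*2)*(1/39 - 3) = -84*(-116/39) = 3248/13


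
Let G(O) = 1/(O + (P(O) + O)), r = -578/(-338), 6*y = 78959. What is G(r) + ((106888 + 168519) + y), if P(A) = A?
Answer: 500375227/1734 ≈ 2.8857e+5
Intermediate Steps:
y = 78959/6 (y = (⅙)*78959 = 78959/6 ≈ 13160.)
r = 289/169 (r = -578*(-1/338) = 289/169 ≈ 1.7101)
G(O) = 1/(3*O) (G(O) = 1/(O + (O + O)) = 1/(O + 2*O) = 1/(3*O))
G(r) + ((106888 + 168519) + y) = 1/(3*(289/169)) + ((106888 + 168519) + 78959/6) = (⅓)*(169/289) + (275407 + 78959/6) = 169/867 + 1731401/6 = 500375227/1734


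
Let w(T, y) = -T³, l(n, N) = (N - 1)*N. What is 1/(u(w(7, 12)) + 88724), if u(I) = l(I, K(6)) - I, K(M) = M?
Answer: 1/89097 ≈ 1.1224e-5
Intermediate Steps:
l(n, N) = N*(-1 + N) (l(n, N) = (-1 + N)*N = N*(-1 + N))
u(I) = 30 - I (u(I) = 6*(-1 + 6) - I = 6*5 - I = 30 - I)
1/(u(w(7, 12)) + 88724) = 1/((30 - (-1)*7³) + 88724) = 1/((30 - (-1)*343) + 88724) = 1/((30 - 1*(-343)) + 88724) = 1/((30 + 343) + 88724) = 1/(373 + 88724) = 1/89097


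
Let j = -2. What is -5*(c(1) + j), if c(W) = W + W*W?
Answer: 0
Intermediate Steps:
c(W) = W + W²
-5*(c(1) + j) = -5*(1*(1 + 1) - 2) = -5*(1*2 - 2) = -5*(2 - 2) = -5*0 = 0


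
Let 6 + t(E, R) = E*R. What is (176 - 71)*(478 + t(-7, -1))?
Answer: 50295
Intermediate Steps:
t(E, R) = -6 + E*R
(176 - 71)*(478 + t(-7, -1)) = (176 - 71)*(478 + (-6 - 7*(-1))) = 105*(478 + (-6 + 7)) = 105*(478 + 1) = 105*479 = 50295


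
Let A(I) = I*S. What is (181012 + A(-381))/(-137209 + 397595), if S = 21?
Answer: 173011/260386 ≈ 0.66444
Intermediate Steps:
A(I) = 21*I (A(I) = I*21 = 21*I)
(181012 + A(-381))/(-137209 + 397595) = (181012 + 21*(-381))/(-137209 + 397595) = (181012 - 8001)/260386 = 173011*(1/260386) = 173011/260386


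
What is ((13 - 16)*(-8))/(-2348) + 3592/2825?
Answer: 2091554/1658275 ≈ 1.2613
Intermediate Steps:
((13 - 16)*(-8))/(-2348) + 3592/2825 = -3*(-8)*(-1/2348) + 3592*(1/2825) = 24*(-1/2348) + 3592/2825 = -6/587 + 3592/2825 = 2091554/1658275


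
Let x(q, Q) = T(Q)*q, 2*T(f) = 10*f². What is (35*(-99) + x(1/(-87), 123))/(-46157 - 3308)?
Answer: 25140/286897 ≈ 0.087627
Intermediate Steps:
T(f) = 5*f² (T(f) = (10*f²)/2 = 5*f²)
x(q, Q) = 5*q*Q² (x(q, Q) = (5*Q²)*q = 5*q*Q²)
(35*(-99) + x(1/(-87), 123))/(-46157 - 3308) = (35*(-99) + 5*123²/(-87))/(-46157 - 3308) = (-3465 + 5*(-1/87)*15129)/(-49465) = (-3465 - 25215/29)*(-1/49465) = -125700/29*(-1/49465) = 25140/286897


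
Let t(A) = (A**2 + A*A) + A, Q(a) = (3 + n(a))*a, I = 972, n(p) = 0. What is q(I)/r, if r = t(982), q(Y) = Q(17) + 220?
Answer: 271/1929630 ≈ 0.00014044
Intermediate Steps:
Q(a) = 3*a (Q(a) = (3 + 0)*a = 3*a)
t(A) = A + 2*A**2 (t(A) = (A**2 + A**2) + A = 2*A**2 + A = A + 2*A**2)
q(Y) = 271 (q(Y) = 3*17 + 220 = 51 + 220 = 271)
r = 1929630 (r = 982*(1 + 2*982) = 982*(1 + 1964) = 982*1965 = 1929630)
q(I)/r = 271/1929630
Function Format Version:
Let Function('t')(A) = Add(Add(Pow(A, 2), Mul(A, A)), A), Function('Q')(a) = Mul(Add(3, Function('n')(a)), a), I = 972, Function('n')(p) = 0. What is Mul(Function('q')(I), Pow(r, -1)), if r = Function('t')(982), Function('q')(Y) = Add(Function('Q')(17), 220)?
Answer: Rational(271, 1929630) ≈ 0.00014044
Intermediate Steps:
Function('Q')(a) = Mul(3, a) (Function('Q')(a) = Mul(Add(3, 0), a) = Mul(3, a))
Function('t')(A) = Add(A, Mul(2, Pow(A, 2))) (Function('t')(A) = Add(Add(Pow(A, 2), Pow(A, 2)), A) = Add(Mul(2, Pow(A, 2)), A) = Add(A, Mul(2, Pow(A, 2))))
Function('q')(Y) = 271 (Function('q')(Y) = Add(Mul(3, 17), 220) = Add(51, 220) = 271)
r = 1929630 (r = Mul(982, Add(1, Mul(2, 982))) = Mul(982, Add(1, 1964)) = Mul(982, 1965) = 1929630)
Mul(Function('q')(I), Pow(r, -1)) = Mul(271, Pow(1929630, -1)) = Mul(271, Rational(1, 1929630)) = Rational(271, 1929630)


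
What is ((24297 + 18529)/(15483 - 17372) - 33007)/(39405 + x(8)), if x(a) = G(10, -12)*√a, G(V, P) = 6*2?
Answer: -273177566205/325905575233 + 166381464*√2/325905575233 ≈ -0.83749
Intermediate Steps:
G(V, P) = 12
x(a) = 12*√a
((24297 + 18529)/(15483 - 17372) - 33007)/(39405 + x(8)) = ((24297 + 18529)/(15483 - 17372) - 33007)/(39405 + 12*√8) = (42826/(-1889) - 33007)/(39405 + 12*(2*√2)) = (42826*(-1/1889) - 33007)/(39405 + 24*√2) = (-42826/1889 - 33007)/(39405 + 24*√2) = -62393049/(1889*(39405 + 24*√2))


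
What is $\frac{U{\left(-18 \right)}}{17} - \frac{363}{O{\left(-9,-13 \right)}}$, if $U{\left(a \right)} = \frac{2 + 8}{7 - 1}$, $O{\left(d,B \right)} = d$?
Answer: $\frac{2062}{51} \approx 40.431$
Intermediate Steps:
$U{\left(a \right)} = \frac{5}{3}$ ($U{\left(a \right)} = \frac{10}{6} = 10 \cdot \frac{1}{6} = \frac{5}{3}$)
$\frac{U{\left(-18 \right)}}{17} - \frac{363}{O{\left(-9,-13 \right)}} = \frac{5}{3 \cdot 17} - \frac{363}{-9} = \frac{5}{3} \cdot \frac{1}{17} - - \frac{121}{3} = \frac{5}{51} + \frac{121}{3} = \frac{2062}{51}$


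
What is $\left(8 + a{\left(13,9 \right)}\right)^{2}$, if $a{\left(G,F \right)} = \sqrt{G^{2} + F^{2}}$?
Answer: $314 + 80 \sqrt{10} \approx 566.98$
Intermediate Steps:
$a{\left(G,F \right)} = \sqrt{F^{2} + G^{2}}$
$\left(8 + a{\left(13,9 \right)}\right)^{2} = \left(8 + \sqrt{9^{2} + 13^{2}}\right)^{2} = \left(8 + \sqrt{81 + 169}\right)^{2} = \left(8 + \sqrt{250}\right)^{2} = \left(8 + 5 \sqrt{10}\right)^{2}$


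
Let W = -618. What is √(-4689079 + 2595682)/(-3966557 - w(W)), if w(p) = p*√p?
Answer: √2093397/(618*√618 + 3966557*I) ≈ 1.4128e-6 - 0.00036476*I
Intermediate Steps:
w(p) = p^(3/2)
√(-4689079 + 2595682)/(-3966557 - w(W)) = √(-4689079 + 2595682)/(-3966557 - (-618)^(3/2)) = √(-2093397)/(-3966557 - (-618)*I*√618) = (I*√2093397)/(-3966557 + 618*I*√618) = I*√2093397/(-3966557 + 618*I*√618)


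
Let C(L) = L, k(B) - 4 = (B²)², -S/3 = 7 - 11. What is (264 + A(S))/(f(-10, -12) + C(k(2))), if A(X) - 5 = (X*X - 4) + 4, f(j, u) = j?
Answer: 413/10 ≈ 41.300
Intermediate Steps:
S = 12 (S = -3*(7 - 11) = -3*(-4) = 12)
k(B) = 4 + B⁴ (k(B) = 4 + (B²)² = 4 + B⁴)
A(X) = 5 + X² (A(X) = 5 + ((X*X - 4) + 4) = 5 + ((X² - 4) + 4) = 5 + ((-4 + X²) + 4) = 5 + X²)
(264 + A(S))/(f(-10, -12) + C(k(2))) = (264 + (5 + 12²))/(-10 + (4 + 2⁴)) = (264 + (5 + 144))/(-10 + (4 + 16)) = (264 + 149)/(-10 + 20) = 413/10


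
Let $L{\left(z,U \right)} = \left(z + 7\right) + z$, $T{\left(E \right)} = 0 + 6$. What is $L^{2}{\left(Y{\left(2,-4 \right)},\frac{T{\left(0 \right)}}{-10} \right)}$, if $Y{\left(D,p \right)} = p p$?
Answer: $1521$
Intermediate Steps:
$Y{\left(D,p \right)} = p^{2}$
$T{\left(E \right)} = 6$
$L{\left(z,U \right)} = 7 + 2 z$ ($L{\left(z,U \right)} = \left(7 + z\right) + z = 7 + 2 z$)
$L^{2}{\left(Y{\left(2,-4 \right)},\frac{T{\left(0 \right)}}{-10} \right)} = \left(7 + 2 \left(-4\right)^{2}\right)^{2} = \left(7 + 2 \cdot 16\right)^{2} = \left(7 + 32\right)^{2} = 39^{2} = 1521$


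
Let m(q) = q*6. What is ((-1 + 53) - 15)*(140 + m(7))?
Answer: 6734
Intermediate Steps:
m(q) = 6*q
((-1 + 53) - 15)*(140 + m(7)) = ((-1 + 53) - 15)*(140 + 6*7) = (52 - 15)*(140 + 42) = 37*182 = 6734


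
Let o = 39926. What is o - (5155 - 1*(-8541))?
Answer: 26230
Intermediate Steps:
o - (5155 - 1*(-8541)) = 39926 - (5155 - 1*(-8541)) = 39926 - (5155 + 8541) = 39926 - 1*13696 = 39926 - 13696 = 26230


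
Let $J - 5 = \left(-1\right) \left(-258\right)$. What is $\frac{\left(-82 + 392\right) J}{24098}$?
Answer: $\frac{40765}{12049} \approx 3.3833$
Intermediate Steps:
$J = 263$ ($J = 5 - -258 = 5 + 258 = 263$)
$\frac{\left(-82 + 392\right) J}{24098} = \frac{\left(-82 + 392\right) 263}{24098} = 310 \cdot 263 \cdot \frac{1}{24098} = 81530 \cdot \frac{1}{24098} = \frac{40765}{12049}$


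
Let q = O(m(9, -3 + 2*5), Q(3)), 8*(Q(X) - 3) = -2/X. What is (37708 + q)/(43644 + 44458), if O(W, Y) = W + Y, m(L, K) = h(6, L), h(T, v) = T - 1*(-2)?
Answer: 64661/151032 ≈ 0.42813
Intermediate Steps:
Q(X) = 3 - 1/(4*X) (Q(X) = 3 + (-2/X)/8 = 3 - 1/(4*X))
h(T, v) = 2 + T (h(T, v) = T + 2 = 2 + T)
m(L, K) = 8 (m(L, K) = 2 + 6 = 8)
q = 131/12 (q = 8 + (3 - ¼/3) = 8 + (3 - ¼*⅓) = 8 + (3 - 1/12) = 8 + 35/12 = 131/12 ≈ 10.917)
(37708 + q)/(43644 + 44458) = (37708 + 131/12)/(43644 + 44458) = (452627/12)/88102 = (452627/12)*(1/88102) = 64661/151032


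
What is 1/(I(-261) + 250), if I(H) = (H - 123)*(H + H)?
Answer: 1/200698 ≈ 4.9826e-6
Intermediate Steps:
I(H) = 2*H*(-123 + H) (I(H) = (-123 + H)*(2*H) = 2*H*(-123 + H))
1/(I(-261) + 250) = 1/(2*(-261)*(-123 - 261) + 250) = 1/(2*(-261)*(-384) + 250) = 1/(200448 + 250) = 1/200698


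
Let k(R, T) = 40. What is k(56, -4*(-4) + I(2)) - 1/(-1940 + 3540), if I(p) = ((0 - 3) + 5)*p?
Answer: 63999/1600 ≈ 39.999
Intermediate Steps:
I(p) = 2*p (I(p) = (-3 + 5)*p = 2*p)
k(56, -4*(-4) + I(2)) - 1/(-1940 + 3540) = 40 - 1/(-1940 + 3540) = 40 - 1/1600 = 63999/1600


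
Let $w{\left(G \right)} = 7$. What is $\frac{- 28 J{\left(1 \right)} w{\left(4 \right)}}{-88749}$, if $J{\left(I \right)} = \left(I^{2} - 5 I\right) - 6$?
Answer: $- \frac{1960}{88749} \approx -0.022085$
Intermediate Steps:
$J{\left(I \right)} = -6 + I^{2} - 5 I$
$\frac{- 28 J{\left(1 \right)} w{\left(4 \right)}}{-88749} = \frac{- 28 \left(-6 + 1^{2} - 5\right) 7}{-88749} = - 28 \left(-6 + 1 - 5\right) 7 \left(- \frac{1}{88749}\right) = \left(-28\right) \left(-10\right) 7 \left(- \frac{1}{88749}\right) = 280 \cdot 7 \left(- \frac{1}{88749}\right) = 1960 \left(- \frac{1}{88749}\right) = - \frac{1960}{88749}$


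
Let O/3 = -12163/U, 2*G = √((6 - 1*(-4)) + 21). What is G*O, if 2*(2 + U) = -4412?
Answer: 12163*√31/1472 ≈ 46.006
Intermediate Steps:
U = -2208 (U = -2 + (½)*(-4412) = -2 - 2206 = -2208)
G = √31/2 (G = √((6 - 1*(-4)) + 21)/2 = √((6 + 4) + 21)/2 = √(10 + 21)/2 = √31/2 ≈ 2.7839)
O = 12163/736 (O = 3*(-12163/(-2208)) = 3*(-12163*(-1/2208)) = 3*(12163/2208) = 12163/736 ≈ 16.526)
G*O = (√31/2)*(12163/736) = 12163*√31/1472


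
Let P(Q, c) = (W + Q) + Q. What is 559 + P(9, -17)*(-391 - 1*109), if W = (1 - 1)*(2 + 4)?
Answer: -8441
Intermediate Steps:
W = 0 (W = 0*6 = 0)
P(Q, c) = 2*Q (P(Q, c) = (0 + Q) + Q = Q + Q = 2*Q)
559 + P(9, -17)*(-391 - 1*109) = 559 + (2*9)*(-391 - 1*109) = 559 + 18*(-391 - 109) = 559 + 18*(-500) = 559 - 9000 = -8441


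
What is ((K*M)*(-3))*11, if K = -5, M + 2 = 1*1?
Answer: -165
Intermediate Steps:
M = -1 (M = -2 + 1*1 = -2 + 1 = -1)
((K*M)*(-3))*11 = (-5*(-1)*(-3))*11 = (5*(-3))*11 = -15*11 = -165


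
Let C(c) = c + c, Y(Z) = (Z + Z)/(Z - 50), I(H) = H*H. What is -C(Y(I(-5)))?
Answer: 4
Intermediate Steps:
I(H) = H²
Y(Z) = 2*Z/(-50 + Z) (Y(Z) = (2*Z)/(-50 + Z) = 2*Z/(-50 + Z))
C(c) = 2*c
-C(Y(I(-5))) = -2*2*(-5)²/(-50 + (-5)²) = -2*2*25/(-50 + 25) = -2*2*25/(-25) = -2*2*25*(-1/25) = -2*(-2) = -1*(-4) = 4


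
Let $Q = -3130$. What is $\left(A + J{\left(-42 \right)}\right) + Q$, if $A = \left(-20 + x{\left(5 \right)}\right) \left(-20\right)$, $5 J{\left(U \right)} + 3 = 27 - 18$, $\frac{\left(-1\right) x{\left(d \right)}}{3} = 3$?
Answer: $- \frac{12744}{5} \approx -2548.8$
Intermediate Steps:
$x{\left(d \right)} = -9$ ($x{\left(d \right)} = \left(-3\right) 3 = -9$)
$J{\left(U \right)} = \frac{6}{5}$ ($J{\left(U \right)} = - \frac{3}{5} + \frac{27 - 18}{5} = - \frac{3}{5} + \frac{1}{5} \cdot 9 = - \frac{3}{5} + \frac{9}{5} = \frac{6}{5}$)
$A = 580$ ($A = \left(-20 - 9\right) \left(-20\right) = \left(-29\right) \left(-20\right) = 580$)
$\left(A + J{\left(-42 \right)}\right) + Q = \left(580 + \frac{6}{5}\right) - 3130 = \frac{2906}{5} - 3130 = - \frac{12744}{5}$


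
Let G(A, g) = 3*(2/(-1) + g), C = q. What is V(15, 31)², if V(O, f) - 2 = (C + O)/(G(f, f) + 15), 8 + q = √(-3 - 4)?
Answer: (211 + I*√7)²/10404 ≈ 4.2785 + 0.10732*I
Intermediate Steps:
q = -8 + I*√7 (q = -8 + √(-3 - 4) = -8 + √(-7) = -8 + I*√7 ≈ -8.0 + 2.6458*I)
C = -8 + I*√7 ≈ -8.0 + 2.6458*I
G(A, g) = -6 + 3*g (G(A, g) = 3*(2*(-1) + g) = 3*(-2 + g) = -6 + 3*g)
V(O, f) = 2 + (-8 + O + I*√7)/(9 + 3*f) (V(O, f) = 2 + ((-8 + I*√7) + O)/((-6 + 3*f) + 15) = 2 + (-8 + O + I*√7)/(9 + 3*f))
V(15, 31)² = ((10 + 15 + 6*31 + I*√7)/(3*(3 + 31)))² = ((⅓)*(10 + 15 + 186 + I*√7)/34)² = ((⅓)*(1/34)*(211 + I*√7))² = (211/102 + I*√7/102)²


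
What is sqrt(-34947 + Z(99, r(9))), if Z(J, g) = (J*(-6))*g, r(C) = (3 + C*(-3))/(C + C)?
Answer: 3*I*sqrt(3795) ≈ 184.81*I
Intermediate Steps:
r(C) = (3 - 3*C)/(2*C) (r(C) = (3 - 3*C)/((2*C)) = (3 - 3*C)*(1/(2*C)) = (3 - 3*C)/(2*C))
Z(J, g) = -6*J*g (Z(J, g) = (-6*J)*g = -6*J*g)
sqrt(-34947 + Z(99, r(9))) = sqrt(-34947 - 6*99*(3/2)*(1 - 1*9)/9) = sqrt(-34947 - 6*99*(3/2)*(1/9)*(1 - 9)) = sqrt(-34947 - 6*99*(3/2)*(1/9)*(-8)) = sqrt(-34947 - 6*99*(-4/3)) = sqrt(-34947 + 792) = sqrt(-34155) = 3*I*sqrt(3795)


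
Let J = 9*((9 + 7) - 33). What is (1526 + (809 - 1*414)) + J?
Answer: 1768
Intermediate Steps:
J = -153 (J = 9*(16 - 33) = 9*(-17) = -153)
(1526 + (809 - 1*414)) + J = (1526 + (809 - 1*414)) - 153 = (1526 + (809 - 414)) - 153 = (1526 + 395) - 153 = 1921 - 153 = 1768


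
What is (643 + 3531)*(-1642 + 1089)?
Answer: -2308222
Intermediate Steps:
(643 + 3531)*(-1642 + 1089) = 4174*(-553) = -2308222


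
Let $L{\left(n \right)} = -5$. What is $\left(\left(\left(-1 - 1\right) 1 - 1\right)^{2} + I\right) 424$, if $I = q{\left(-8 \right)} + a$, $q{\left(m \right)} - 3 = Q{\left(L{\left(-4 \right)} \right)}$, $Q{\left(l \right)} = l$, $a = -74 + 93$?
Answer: $11024$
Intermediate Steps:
$a = 19$
$q{\left(m \right)} = -2$ ($q{\left(m \right)} = 3 - 5 = -2$)
$I = 17$ ($I = -2 + 19 = 17$)
$\left(\left(\left(-1 - 1\right) 1 - 1\right)^{2} + I\right) 424 = \left(\left(\left(-1 - 1\right) 1 - 1\right)^{2} + 17\right) 424 = \left(\left(\left(-2\right) 1 - 1\right)^{2} + 17\right) 424 = \left(\left(-2 - 1\right)^{2} + 17\right) 424 = \left(\left(-3\right)^{2} + 17\right) 424 = \left(9 + 17\right) 424 = 26 \cdot 424 = 11024$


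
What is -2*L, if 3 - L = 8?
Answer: 10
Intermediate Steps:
L = -5 (L = 3 - 1*8 = 3 - 8 = -5)
-2*L = -2*(-5) = 10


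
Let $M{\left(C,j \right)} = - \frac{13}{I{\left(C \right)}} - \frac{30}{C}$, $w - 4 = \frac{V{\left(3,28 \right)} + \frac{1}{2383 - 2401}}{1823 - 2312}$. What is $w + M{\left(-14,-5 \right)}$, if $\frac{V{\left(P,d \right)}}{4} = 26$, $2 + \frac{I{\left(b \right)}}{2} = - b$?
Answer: $\frac{1328059}{246456} \approx 5.3886$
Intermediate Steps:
$I{\left(b \right)} = -4 - 2 b$ ($I{\left(b \right)} = -4 + 2 \left(- b\right) = -4 - 2 b$)
$V{\left(P,d \right)} = 104$ ($V{\left(P,d \right)} = 4 \cdot 26 = 104$)
$w = \frac{33337}{8802}$ ($w = 4 + \frac{104 + \frac{1}{2383 - 2401}}{1823 - 2312} = 4 + \frac{104 + \frac{1}{-18}}{-489} = 4 + \left(104 - \frac{1}{18}\right) \left(- \frac{1}{489}\right) = 4 + \frac{1871}{18} \left(- \frac{1}{489}\right) = 4 - \frac{1871}{8802} = \frac{33337}{8802} \approx 3.7874$)
$M{\left(C,j \right)} = - \frac{30}{C} - \frac{13}{-4 - 2 C}$ ($M{\left(C,j \right)} = - \frac{13}{-4 - 2 C} - \frac{30}{C} = - \frac{30}{C} - \frac{13}{-4 - 2 C}$)
$w + M{\left(-14,-5 \right)} = \frac{33337}{8802} + \frac{-120 - -658}{2 \left(-14\right) \left(2 - 14\right)} = \frac{33337}{8802} + \frac{1}{2} \left(- \frac{1}{14}\right) \frac{1}{-12} \left(-120 + 658\right) = \frac{33337}{8802} + \frac{1}{2} \left(- \frac{1}{14}\right) \left(- \frac{1}{12}\right) 538 = \frac{33337}{8802} + \frac{269}{168} = \frac{1328059}{246456}$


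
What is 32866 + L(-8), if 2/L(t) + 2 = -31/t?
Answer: 493006/15 ≈ 32867.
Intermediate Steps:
L(t) = 2/(-2 - 31/t)
32866 + L(-8) = 32866 - 2*(-8)/(31 + 2*(-8)) = 32866 - 2*(-8)/(31 - 16) = 32866 - 2*(-8)/15 = 32866 - 2*(-8)*1/15 = 32866 + 16/15 = 493006/15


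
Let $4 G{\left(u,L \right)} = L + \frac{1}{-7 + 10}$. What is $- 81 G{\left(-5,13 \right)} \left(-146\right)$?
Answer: $39420$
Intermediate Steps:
$G{\left(u,L \right)} = \frac{1}{12} + \frac{L}{4}$ ($G{\left(u,L \right)} = \frac{L + \frac{1}{-7 + 10}}{4} = \frac{L + \frac{1}{3}}{4} = \frac{\frac{1}{3} + L}{4} = \frac{1}{12} + \frac{L}{4}$)
$- 81 G{\left(-5,13 \right)} \left(-146\right) = - 81 \left(\frac{1}{12} + \frac{1}{4} \cdot 13\right) \left(-146\right) = - 81 \left(\frac{1}{12} + \frac{13}{4}\right) \left(-146\right) = \left(-81\right) \frac{10}{3} \left(-146\right) = \left(-270\right) \left(-146\right) = 39420$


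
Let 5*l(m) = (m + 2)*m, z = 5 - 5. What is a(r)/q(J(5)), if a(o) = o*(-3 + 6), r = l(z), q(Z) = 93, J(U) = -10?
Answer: 0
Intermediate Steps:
z = 0
l(m) = m*(2 + m)/5 (l(m) = ((m + 2)*m)/5 = ((2 + m)*m)/5 = (m*(2 + m))/5 = m*(2 + m)/5)
r = 0 (r = (⅕)*0*(2 + 0) = (⅕)*0*2 = 0)
a(o) = 3*o (a(o) = o*3 = 3*o)
a(r)/q(J(5)) = (3*0)/93 = 0*(1/93) = 0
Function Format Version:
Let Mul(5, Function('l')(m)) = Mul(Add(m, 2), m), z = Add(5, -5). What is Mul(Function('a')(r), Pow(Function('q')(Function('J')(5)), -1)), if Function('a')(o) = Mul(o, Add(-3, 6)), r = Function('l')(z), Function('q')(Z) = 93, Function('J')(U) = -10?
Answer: 0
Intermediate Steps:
z = 0
Function('l')(m) = Mul(Rational(1, 5), m, Add(2, m)) (Function('l')(m) = Mul(Rational(1, 5), Mul(Add(m, 2), m)) = Mul(Rational(1, 5), Mul(Add(2, m), m)) = Mul(Rational(1, 5), Mul(m, Add(2, m))) = Mul(Rational(1, 5), m, Add(2, m)))
r = 0 (r = Mul(Rational(1, 5), 0, Add(2, 0)) = Mul(Rational(1, 5), 0, 2) = 0)
Function('a')(o) = Mul(3, o) (Function('a')(o) = Mul(o, 3) = Mul(3, o))
Mul(Function('a')(r), Pow(Function('q')(Function('J')(5)), -1)) = Mul(Mul(3, 0), Pow(93, -1)) = Mul(0, Rational(1, 93)) = 0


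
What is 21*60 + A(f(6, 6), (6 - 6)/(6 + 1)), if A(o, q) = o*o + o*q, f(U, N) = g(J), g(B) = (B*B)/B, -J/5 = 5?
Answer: 1885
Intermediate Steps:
J = -25 (J = -5*5 = -25)
g(B) = B (g(B) = B²/B = B)
f(U, N) = -25
A(o, q) = o² + o*q
21*60 + A(f(6, 6), (6 - 6)/(6 + 1)) = 21*60 - 25*(-25 + (6 - 6)/(6 + 1)) = 1260 - 25*(-25 + 0/7) = 1260 - 25*(-25 + 0*(⅐)) = 1260 - 25*(-25 + 0) = 1260 - 25*(-25) = 1260 + 625 = 1885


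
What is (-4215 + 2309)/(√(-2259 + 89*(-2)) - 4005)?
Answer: 3816765/8021231 + 953*I*√2437/8021231 ≈ 0.47583 + 0.0058652*I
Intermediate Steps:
(-4215 + 2309)/(√(-2259 + 89*(-2)) - 4005) = -1906/(√(-2259 - 178) - 4005) = -1906/(√(-2437) - 4005) = -1906/(I*√2437 - 4005) = -1906/(-4005 + I*√2437)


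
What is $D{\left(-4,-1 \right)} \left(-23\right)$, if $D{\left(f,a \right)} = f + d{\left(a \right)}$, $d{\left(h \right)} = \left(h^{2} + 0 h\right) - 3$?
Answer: $138$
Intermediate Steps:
$d{\left(h \right)} = -3 + h^{2}$ ($d{\left(h \right)} = \left(h^{2} + 0\right) - 3 = h^{2} - 3 = -3 + h^{2}$)
$D{\left(f,a \right)} = -3 + f + a^{2}$ ($D{\left(f,a \right)} = f + \left(-3 + a^{2}\right) = -3 + f + a^{2}$)
$D{\left(-4,-1 \right)} \left(-23\right) = \left(-3 - 4 + \left(-1\right)^{2}\right) \left(-23\right) = \left(-3 - 4 + 1\right) \left(-23\right) = \left(-6\right) \left(-23\right) = 138$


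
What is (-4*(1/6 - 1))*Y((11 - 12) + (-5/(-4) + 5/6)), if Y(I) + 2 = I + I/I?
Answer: 5/18 ≈ 0.27778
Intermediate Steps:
Y(I) = -1 + I (Y(I) = -2 + (I + I/I) = -2 + (I + 1) = -2 + (1 + I) = -1 + I)
(-4*(1/6 - 1))*Y((11 - 12) + (-5/(-4) + 5/6)) = (-4*(1/6 - 1))*(-1 + ((11 - 12) + (-5/(-4) + 5/6))) = (-4*(1/6 - 1))*(-1 + (-1 + (-5*(-1/4) + 5*(1/6)))) = (-4*(-5/6))*(-1 + (-1 + (5/4 + 5/6))) = 10*(-1 + (-1 + 25/12))/3 = 10*(-1 + 13/12)/3 = (10/3)*(1/12) = 5/18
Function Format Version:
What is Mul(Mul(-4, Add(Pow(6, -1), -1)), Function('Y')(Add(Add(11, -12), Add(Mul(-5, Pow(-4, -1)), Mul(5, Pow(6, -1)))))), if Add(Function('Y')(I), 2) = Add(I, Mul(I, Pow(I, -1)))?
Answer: Rational(5, 18) ≈ 0.27778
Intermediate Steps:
Function('Y')(I) = Add(-1, I) (Function('Y')(I) = Add(-2, Add(I, Mul(I, Pow(I, -1)))) = Add(-2, Add(I, 1)) = Add(-2, Add(1, I)) = Add(-1, I))
Mul(Mul(-4, Add(Pow(6, -1), -1)), Function('Y')(Add(Add(11, -12), Add(Mul(-5, Pow(-4, -1)), Mul(5, Pow(6, -1)))))) = Mul(Mul(-4, Add(Pow(6, -1), -1)), Add(-1, Add(Add(11, -12), Add(Mul(-5, Pow(-4, -1)), Mul(5, Pow(6, -1)))))) = Mul(Mul(-4, Add(Rational(1, 6), -1)), Add(-1, Add(-1, Add(Mul(-5, Rational(-1, 4)), Mul(5, Rational(1, 6)))))) = Mul(Mul(-4, Rational(-5, 6)), Add(-1, Add(-1, Add(Rational(5, 4), Rational(5, 6))))) = Mul(Rational(10, 3), Add(-1, Add(-1, Rational(25, 12)))) = Mul(Rational(10, 3), Add(-1, Rational(13, 12))) = Mul(Rational(10, 3), Rational(1, 12)) = Rational(5, 18)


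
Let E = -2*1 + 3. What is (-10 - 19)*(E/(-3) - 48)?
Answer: 4205/3 ≈ 1401.7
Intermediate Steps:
E = 1 (E = -2 + 3 = 1)
(-10 - 19)*(E/(-3) - 48) = (-10 - 19)*(1/(-3) - 48) = -29*(1*(-1/3) - 48) = -29*(-1/3 - 48) = -29*(-145/3) = 4205/3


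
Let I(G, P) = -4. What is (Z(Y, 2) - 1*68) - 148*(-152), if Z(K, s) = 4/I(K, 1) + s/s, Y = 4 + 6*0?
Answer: 22428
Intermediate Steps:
Y = 4 (Y = 4 + 0 = 4)
Z(K, s) = 0 (Z(K, s) = 4/(-4) + s/s = 4*(-¼) + 1 = -1 + 1 = 0)
(Z(Y, 2) - 1*68) - 148*(-152) = (0 - 1*68) - 148*(-152) = (0 - 68) + 22496 = -68 + 22496 = 22428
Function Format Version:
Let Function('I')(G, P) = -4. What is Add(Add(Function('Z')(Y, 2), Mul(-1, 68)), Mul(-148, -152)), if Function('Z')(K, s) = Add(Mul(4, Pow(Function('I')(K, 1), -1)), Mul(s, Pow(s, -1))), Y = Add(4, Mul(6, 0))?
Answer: 22428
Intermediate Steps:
Y = 4 (Y = Add(4, 0) = 4)
Function('Z')(K, s) = 0 (Function('Z')(K, s) = Add(Mul(4, Pow(-4, -1)), Mul(s, Pow(s, -1))) = Add(Mul(4, Rational(-1, 4)), 1) = Add(-1, 1) = 0)
Add(Add(Function('Z')(Y, 2), Mul(-1, 68)), Mul(-148, -152)) = Add(Add(0, Mul(-1, 68)), Mul(-148, -152)) = Add(Add(0, -68), 22496) = Add(-68, 22496) = 22428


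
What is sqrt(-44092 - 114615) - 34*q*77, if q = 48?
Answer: -125664 + I*sqrt(158707) ≈ -1.2566e+5 + 398.38*I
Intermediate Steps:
sqrt(-44092 - 114615) - 34*q*77 = sqrt(-44092 - 114615) - 34*48*77 = sqrt(-158707) - 1632*77 = I*sqrt(158707) - 1*125664 = I*sqrt(158707) - 125664 = -125664 + I*sqrt(158707)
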